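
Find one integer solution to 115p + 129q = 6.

Step 1: Check solvability.
gcd(115, 129) = 1
Since 1 divides 6, solutions exist.

Step 2: Apply extended Euclidean algorithm to find gcd.
We find integers such that 115*x0 + 129*y0 = 1

Step 3: Scale the particular solution.
Multiply by 6/1 = 6:
p = 276, q = -246

Step 4: Verify.
115*(276) + 129*(-246) = 6 = 6 ✓

p = 276, q = -246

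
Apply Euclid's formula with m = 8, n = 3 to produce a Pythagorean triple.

a = m² - n² = 8² - 3² = 64 - 9 = 55
b = 2mn = 2·8·3 = 48
c = m² + n² = 64 + 9 = 73
Verify: 55² + 48² = 3025 + 2304 = 5329 = 73² ✓

(55, 48, 73)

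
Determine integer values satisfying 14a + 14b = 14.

Step 1: Check solvability.
gcd(14, 14) = 14
Since 14 divides 14, solutions exist.

Step 2: Apply extended Euclidean algorithm to find gcd.
We find integers such that 14*x0 + 14*y0 = 14

Step 3: Scale the particular solution.
Multiply by 14/14 = 1:
a = 0, b = 1

Step 4: Verify.
14*(0) + 14*(1) = 14 = 14 ✓

a = 0, b = 1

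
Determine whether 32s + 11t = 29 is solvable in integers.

Step 1: Compute gcd(32, 11).
gcd(32, 11) = 1

Step 2: Check divisibility.
Does 1 divide 29? 29 = 1 x 29, so yes.

By the theorem on linear Diophantine equations, 32s + 11t = 29 has integer solutions if and only if gcd(32, 11) divides 29. Since 1 | 29, solutions exist.

Yes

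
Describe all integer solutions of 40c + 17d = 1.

Step 1: Compute gcd(40, 17) = 1.
Since 1 divides 1, solutions exist.

Step 2: Find a particular solution using extended Euclidean algorithm.
We get c₀ = 3, d₀ = -7.
Check: 40*3 + 17*-7 = 1 = 1 ✓

Step 3: Write the general solution.
c = 3 + (17/1)t = 3 + 17t
d = -7 - (40/1)t = -7 - 40t
for any integer t.

c = 3 + 17t, d = -7 - 40t for integer t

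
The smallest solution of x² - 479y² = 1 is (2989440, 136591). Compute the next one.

Solutions to x² - Dy² = 1 are generated by powers of (x₀ + y₀√D).
The next solution satisfies x₁ + y₁√479 = (x₀ + y₀√479)², giving:
x₁ = x₀² + 479y₀² = 2989440² + 479·136591² = 8936751513600 + 8936751513599 = 17873503027199
y₁ = 2x₀y₀ = 2·2989440·136591 = 816661198080

Verify: 17873503027199² - 479·816661198080² = 319462110463291816933785601 - 319462110463291816933785600 = 1 ✓

x = 17873503027199, y = 816661198080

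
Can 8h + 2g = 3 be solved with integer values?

Step 1: Compute gcd(8, 2).
gcd(8, 2) = 2

Step 2: Check divisibility.
Does 2 divide 3? 3 = 2 x 1 + 1, so no.

By the theorem on linear Diophantine equations, 8h + 2g = 3 has integer solutions if and only if gcd(8, 2) divides 3. Since 2 does not divide 3, no solutions exist.

No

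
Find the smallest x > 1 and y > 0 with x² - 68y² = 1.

We seek the smallest positive integers (x, y) with x² - 68y² = 1, i.e., x² = 68y² + 1.
Try successive y values:
y = 1: x² = 68·1² + 1 = 69, not a perfect square
y = 2: x² = 68·2² + 1 = 273, not a perfect square
y = 3: x² = 68·3² + 1 = 613, not a perfect square
... continuing the search (or via continued fractions) ...
y = 4: x² = 68·4² + 1 = 1089, x = 33 ✓

Verify: 33² - 68·4² = 1089 - 1088 = 1 ✓

x = 33, y = 4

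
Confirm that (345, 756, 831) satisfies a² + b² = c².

Compute a² + b² = 345² + 756² = 119025 + 571536 = 690561
Compute c² = 831² = 690561
Since 690561 = 690561, confirmed.

Yes, it is a Pythagorean triple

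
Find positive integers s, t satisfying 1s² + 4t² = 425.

Try small values of s and check whether (425 - 1s²)/4 is a perfect square.
s = 5: 1·5² = 25, so 4t² = 425 - 25 = 400, giving t² = 100, t = 10.
Check: 1·5² + 4·10² = 25 + 400 = 425 ✓

s = 5, t = 10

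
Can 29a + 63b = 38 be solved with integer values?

Step 1: Compute gcd(29, 63).
gcd(29, 63) = 1

Step 2: Check divisibility.
Does 1 divide 38? 38 = 1 x 38, so yes.

By the theorem on linear Diophantine equations, 29a + 63b = 38 has integer solutions if and only if gcd(29, 63) divides 38. Since 1 | 38, solutions exist.

Yes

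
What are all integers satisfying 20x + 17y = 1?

Step 1: Compute gcd(20, 17) = 1.
Since 1 divides 1, solutions exist.

Step 2: Find a particular solution using extended Euclidean algorithm.
We get x₀ = 6, y₀ = -7.
Check: 20*6 + 17*-7 = 1 = 1 ✓

Step 3: Write the general solution.
x = 6 + (17/1)t = 6 + 17t
y = -7 - (20/1)t = -7 - 20t
for any integer t.

x = 6 + 17t, y = -7 - 20t for integer t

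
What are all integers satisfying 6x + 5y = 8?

Step 1: Compute gcd(6, 5) = 1.
Since 1 divides 8, solutions exist.

Step 2: Find a particular solution using extended Euclidean algorithm.
We get x₀ = 8, y₀ = -8.
Check: 6*8 + 5*-8 = 8 = 8 ✓

Step 3: Write the general solution.
x = 8 + (5/1)t = 8 + 5t
y = -8 - (6/1)t = -8 - 6t
for any integer t.

x = 8 + 5t, y = -8 - 6t for integer t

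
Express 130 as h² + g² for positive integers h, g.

We need to find integers h, g > 0 such that h² + g² = 130.
Trying h = 3: g² = 130 - 3² = 130 - 9 = 121
g = 11
Check: 3² + 11² = 9 + 121 = 130 ✓

130 = 3² + 11²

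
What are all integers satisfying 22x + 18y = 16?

Step 1: Compute gcd(22, 18) = 2.
Since 2 divides 16, solutions exist.

Step 2: Find a particular solution using extended Euclidean algorithm.
We get x₀ = -32, y₀ = 40.
Check: 22*-32 + 18*40 = 16 = 16 ✓

Step 3: Write the general solution.
x = -32 + (18/2)t = -32 + 9t
y = 40 - (22/2)t = 40 - 11t
for any integer t.

x = -32 + 9t, y = 40 - 11t for integer t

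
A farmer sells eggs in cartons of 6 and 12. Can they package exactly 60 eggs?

We need non-negative a, b with 6a + 12b = 60.
gcd(6, 12) = 6 divides 60.
Try a = 0: 12b = 60 - 0 = 60, so b = 5.
One way: 0 cartons of 6 and 5 cartons of 12.

Yes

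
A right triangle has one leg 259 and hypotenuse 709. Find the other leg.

b² = c² - a² = 502681 - 67081 = 435600
b = 660

660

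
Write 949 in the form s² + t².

We need to find integers s, t > 0 such that s² + t² = 949.
Trying s = 7: t² = 949 - 7² = 949 - 49 = 900
t = 30
Check: 7² + 30² = 49 + 900 = 949 ✓

949 = 7² + 30²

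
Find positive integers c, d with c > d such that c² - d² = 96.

Factor: c² - d² = (c+d)(c-d) = 96.
We need two factors of 96 with the same parity.
Use c+d = 48 and c-d = 2 (product 48·2 = 96).
Adding: 2c = 50, so c = 25.
Subtracting: 2d = 46, so d = 23.
Check: 25² - 23² = 625 - 529 = 96 ✓

c = 25, d = 23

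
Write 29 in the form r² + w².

We need to find integers r, w > 0 such that r² + w² = 29.
Trying r = 2: w² = 29 - 2² = 29 - 4 = 25
w = 5
Check: 2² + 5² = 4 + 25 = 29 ✓

29 = 2² + 5²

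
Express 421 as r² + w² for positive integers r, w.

We need to find integers r, w > 0 such that r² + w² = 421.
Trying r = 14: w² = 421 - 14² = 421 - 196 = 225
w = 15
Check: 14² + 15² = 196 + 225 = 421 ✓

421 = 14² + 15²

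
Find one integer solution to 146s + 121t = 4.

Step 1: Check solvability.
gcd(146, 121) = 1
Since 1 divides 4, solutions exist.

Step 2: Apply extended Euclidean algorithm to find gcd.
We find integers such that 146*x0 + 121*y0 = 1

Step 3: Scale the particular solution.
Multiply by 4/1 = 4:
s = -116, t = 140

Step 4: Verify.
146*(-116) + 121*(140) = 4 = 4 ✓

s = -116, t = 140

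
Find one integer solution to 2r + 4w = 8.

Step 1: Check solvability.
gcd(2, 4) = 2
Since 2 divides 8, solutions exist.

Step 2: Apply extended Euclidean algorithm to find gcd.
We find integers such that 2*x0 + 4*y0 = 2

Step 3: Scale the particular solution.
Multiply by 8/2 = 4:
r = 4, w = 0

Step 4: Verify.
2*(4) + 4*(0) = 8 = 8 ✓

r = 4, w = 0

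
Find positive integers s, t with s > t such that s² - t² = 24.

Factor: s² - t² = (s+t)(s-t) = 24.
We need two factors of 24 with the same parity.
Use s+t = 12 and s-t = 2 (product 12·2 = 24).
Adding: 2s = 14, so s = 7.
Subtracting: 2t = 10, so t = 5.
Check: 7² - 5² = 49 - 25 = 24 ✓

s = 7, t = 5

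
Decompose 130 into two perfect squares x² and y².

We need to find integers x, y > 0 such that x² + y² = 130.
Trying x = 3: y² = 130 - 3² = 130 - 9 = 121
y = 11
Check: 3² + 11² = 9 + 121 = 130 ✓

130 = 3² + 11²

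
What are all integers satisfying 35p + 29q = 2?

Step 1: Compute gcd(35, 29) = 1.
Since 1 divides 2, solutions exist.

Step 2: Find a particular solution using extended Euclidean algorithm.
We get p₀ = 10, q₀ = -12.
Check: 35*10 + 29*-12 = 2 = 2 ✓

Step 3: Write the general solution.
p = 10 + (29/1)t = 10 + 29t
q = -12 - (35/1)t = -12 - 35t
for any integer t.

p = 10 + 29t, q = -12 - 35t for integer t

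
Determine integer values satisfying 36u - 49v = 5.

Step 1: Check solvability.
gcd(36, 49) = 1
Since 1 divides 5, solutions exist.

Step 2: Apply extended Euclidean algorithm to find gcd.
We find integers such that 36*x0 + 49*y0 = 1

Step 3: Scale the particular solution.
Multiply by 5/1 = 5:
u = 75, v = 55

Step 4: Verify.
36*(75) - 49*(55) = 5 = 5 ✓

u = 75, v = 55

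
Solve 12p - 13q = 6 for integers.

Step 1: Check solvability.
gcd(12, 13) = 1
Since 1 divides 6, solutions exist.

Step 2: Apply extended Euclidean algorithm to find gcd.
We find integers such that 12*x0 + 13*y0 = 1

Step 3: Scale the particular solution.
Multiply by 6/1 = 6:
p = -6, q = -6

Step 4: Verify.
12*(-6) - 13*(-6) = 6 = 6 ✓

p = -6, q = -6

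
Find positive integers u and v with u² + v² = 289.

We need to find integers u, v > 0 such that u² + v² = 289.
Trying u = 8: v² = 289 - 8² = 289 - 64 = 225
v = 15
Check: 8² + 15² = 64 + 225 = 289 ✓

289 = 8² + 15²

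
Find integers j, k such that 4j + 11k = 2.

Step 1: Check solvability.
gcd(4, 11) = 1
Since 1 divides 2, solutions exist.

Step 2: Apply extended Euclidean algorithm to find gcd.
We find integers such that 4*x0 + 11*y0 = 1

Step 3: Scale the particular solution.
Multiply by 2/1 = 2:
j = 6, k = -2

Step 4: Verify.
4*(6) + 11*(-2) = 2 = 2 ✓

j = 6, k = -2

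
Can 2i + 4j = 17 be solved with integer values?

Step 1: Compute gcd(2, 4).
gcd(2, 4) = 2

Step 2: Check divisibility.
Does 2 divide 17? 17 = 2 x 8 + 1, so no.

By the theorem on linear Diophantine equations, 2i + 4j = 17 has integer solutions if and only if gcd(2, 4) divides 17. Since 2 does not divide 17, no solutions exist.

No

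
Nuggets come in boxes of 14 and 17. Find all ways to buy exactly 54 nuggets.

We need non-negative integers (x, y) with 14x + 17y = 54.
For each x in 0..3, check if 54 - 14x is a non-negative multiple of 17.
No x yields an integer y ≥ 0.

No solution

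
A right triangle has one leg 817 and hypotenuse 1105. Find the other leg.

b² = c² - a² = 1221025 - 667489 = 553536
b = 744

744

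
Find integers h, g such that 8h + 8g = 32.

Step 1: Check solvability.
gcd(8, 8) = 8
Since 8 divides 32, solutions exist.

Step 2: Apply extended Euclidean algorithm to find gcd.
We find integers such that 8*x0 + 8*y0 = 8

Step 3: Scale the particular solution.
Multiply by 32/8 = 4:
h = 0, g = 4

Step 4: Verify.
8*(0) + 8*(4) = 32 = 32 ✓

h = 0, g = 4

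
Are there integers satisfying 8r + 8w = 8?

Step 1: Compute gcd(8, 8).
gcd(8, 8) = 8

Step 2: Check divisibility.
Does 8 divide 8? 8 = 8 x 1, so yes.

By the theorem on linear Diophantine equations, 8r + 8w = 8 has integer solutions if and only if gcd(8, 8) divides 8. Since 8 | 8, solutions exist.

Yes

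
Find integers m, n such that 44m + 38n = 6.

Step 1: Check solvability.
gcd(44, 38) = 2
Since 2 divides 6, solutions exist.

Step 2: Apply extended Euclidean algorithm to find gcd.
We find integers such that 44*x0 + 38*y0 = 2

Step 3: Scale the particular solution.
Multiply by 6/2 = 3:
m = -18, n = 21

Step 4: Verify.
44*(-18) + 38*(21) = 6 = 6 ✓

m = -18, n = 21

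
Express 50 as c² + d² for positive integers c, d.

We need to find integers c, d > 0 such that c² + d² = 50.
Trying c = 1: d² = 50 - 1² = 50 - 1 = 49
d = 7
Check: 1² + 7² = 1 + 49 = 50 ✓

50 = 1² + 7²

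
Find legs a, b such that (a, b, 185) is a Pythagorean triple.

We need a² + b² = 185² = 34225.
Trying: 57² + 176² = 3249 + 30976 = 34225 ✓

(57, 176, 185)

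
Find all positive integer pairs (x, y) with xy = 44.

The positive divisors of 44 are: 1, 2, 4, 11, 22, 44.
Each divisor d gives the pair (d, 44/d):
(1, 44), (2, 22), (4, 11), (11, 4), (22, 2), (44, 1)

(1, 44), (2, 22), (4, 11), (11, 4), (22, 2), (44, 1)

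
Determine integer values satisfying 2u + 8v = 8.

Step 1: Check solvability.
gcd(2, 8) = 2
Since 2 divides 8, solutions exist.

Step 2: Apply extended Euclidean algorithm to find gcd.
We find integers such that 2*x0 + 8*y0 = 2

Step 3: Scale the particular solution.
Multiply by 8/2 = 4:
u = 4, v = 0

Step 4: Verify.
2*(4) + 8*(0) = 8 = 8 ✓

u = 4, v = 0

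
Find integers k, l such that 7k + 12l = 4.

Step 1: Check solvability.
gcd(7, 12) = 1
Since 1 divides 4, solutions exist.

Step 2: Apply extended Euclidean algorithm to find gcd.
We find integers such that 7*x0 + 12*y0 = 1

Step 3: Scale the particular solution.
Multiply by 4/1 = 4:
k = -20, l = 12

Step 4: Verify.
7*(-20) + 12*(12) = 4 = 4 ✓

k = -20, l = 12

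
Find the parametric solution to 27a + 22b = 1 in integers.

Step 1: Compute gcd(27, 22) = 1.
Since 1 divides 1, solutions exist.

Step 2: Find a particular solution using extended Euclidean algorithm.
We get a₀ = 9, b₀ = -11.
Check: 27*9 + 22*-11 = 1 = 1 ✓

Step 3: Write the general solution.
a = 9 + (22/1)t = 9 + 22t
b = -11 - (27/1)t = -11 - 27t
for any integer t.

a = 9 + 22t, b = -11 - 27t for integer t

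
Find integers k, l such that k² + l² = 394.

We need to find integers k, l > 0 such that k² + l² = 394.
Trying k = 13: l² = 394 - 13² = 394 - 169 = 225
l = 15
Check: 13² + 15² = 169 + 225 = 394 ✓

394 = 13² + 15²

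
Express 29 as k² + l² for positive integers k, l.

We need to find integers k, l > 0 such that k² + l² = 29.
Trying k = 2: l² = 29 - 2² = 29 - 4 = 25
l = 5
Check: 2² + 5² = 4 + 25 = 29 ✓

29 = 2² + 5²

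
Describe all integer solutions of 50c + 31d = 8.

Step 1: Compute gcd(50, 31) = 1.
Since 1 divides 8, solutions exist.

Step 2: Find a particular solution using extended Euclidean algorithm.
We get c₀ = -104, d₀ = 168.
Check: 50*-104 + 31*168 = 8 = 8 ✓

Step 3: Write the general solution.
c = -104 + (31/1)t = -104 + 31t
d = 168 - (50/1)t = 168 - 50t
for any integer t.

c = -104 + 31t, d = 168 - 50t for integer t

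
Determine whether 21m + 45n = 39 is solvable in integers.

Step 1: Compute gcd(21, 45).
gcd(21, 45) = 3

Step 2: Check divisibility.
Does 3 divide 39? 39 = 3 x 13, so yes.

By the theorem on linear Diophantine equations, 21m + 45n = 39 has integer solutions if and only if gcd(21, 45) divides 39. Since 3 | 39, solutions exist.

Yes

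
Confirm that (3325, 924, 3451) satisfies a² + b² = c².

Compute a² + b² = 3325² + 924² = 11055625 + 853776 = 11909401
Compute c² = 3451² = 11909401
Since 11909401 = 11909401, confirmed.

Yes, it is a Pythagorean triple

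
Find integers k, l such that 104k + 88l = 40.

Step 1: Check solvability.
gcd(104, 88) = 8
Since 8 divides 40, solutions exist.

Step 2: Apply extended Euclidean algorithm to find gcd.
We find integers such that 104*x0 + 88*y0 = 8

Step 3: Scale the particular solution.
Multiply by 40/8 = 5:
k = -25, l = 30

Step 4: Verify.
104*(-25) + 88*(30) = 40 = 40 ✓

k = -25, l = 30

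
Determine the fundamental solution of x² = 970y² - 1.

We need x² = 970y² - 1. Try successive y:
y = 1: x² = 970·1² - 1 = 969, not a perfect square
y = 2: x² = 970·2² - 1 = 3879, not a perfect square
y = 3: x² = 970·3² - 1 = 8729, not a perfect square
...
y = 10537: x² = 970·10537² - 1 = 107697517929 = 328173² ✓
Check: 328173² - 970·10537² = 107697517929 - 107697517930 = -1 ✓

x = 328173, y = 10537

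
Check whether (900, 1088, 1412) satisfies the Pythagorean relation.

Compute a² + b²:
900² + 1088² = 810000 + 1183744 = 1993744
Compute c²:
1412² = 1993744
Since 1993744 = 1993744, it is a Pythagorean triple.

Yes, it is a Pythagorean triple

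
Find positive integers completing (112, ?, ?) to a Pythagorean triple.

We need the other leg and hypotenuse such that 112² + x² = c².
Take x = 780, c = 788: 112² + 780² = 12544 + 608400 = 620944 = 788² ✓
Triple: (780, 112, 788)

(780, 112, 788)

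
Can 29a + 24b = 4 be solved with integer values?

Step 1: Compute gcd(29, 24).
gcd(29, 24) = 1

Step 2: Check divisibility.
Does 1 divide 4? 4 = 1 x 4, so yes.

By the theorem on linear Diophantine equations, 29a + 24b = 4 has integer solutions if and only if gcd(29, 24) divides 4. Since 1 | 4, solutions exist.

Yes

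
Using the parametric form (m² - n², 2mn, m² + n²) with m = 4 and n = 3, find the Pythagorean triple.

a = m² - n² = 4² - 3² = 16 - 9 = 7
b = 2mn = 2·4·3 = 24
c = m² + n² = 16 + 9 = 25
Verify: 7² + 24² = 49 + 576 = 625 = 25² ✓

(7, 24, 25)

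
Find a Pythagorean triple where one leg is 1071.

We need the other leg and hypotenuse such that 1071² + x² = c².
Take x = 228, c = 1095: 1071² + 228² = 1147041 + 51984 = 1199025 = 1095² ✓
Triple: (1071, 228, 1095)

(1071, 228, 1095)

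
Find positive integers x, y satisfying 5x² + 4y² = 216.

Try small values of x and check whether (216 - 5x²)/4 is a perfect square.
x = 2: 5·2² = 20, so 4y² = 216 - 20 = 196, giving y² = 49, y = 7.
Check: 5·2² + 4·7² = 20 + 196 = 216 ✓

x = 2, y = 7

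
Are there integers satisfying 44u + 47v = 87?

Step 1: Compute gcd(44, 47).
gcd(44, 47) = 1

Step 2: Check divisibility.
Does 1 divide 87? 87 = 1 x 87, so yes.

By the theorem on linear Diophantine equations, 44u + 47v = 87 has integer solutions if and only if gcd(44, 47) divides 87. Since 1 | 87, solutions exist.

Yes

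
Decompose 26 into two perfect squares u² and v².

We need to find integers u, v > 0 such that u² + v² = 26.
Trying u = 1: v² = 26 - 1² = 26 - 1 = 25
v = 5
Check: 1² + 5² = 1 + 25 = 26 ✓

26 = 1² + 5²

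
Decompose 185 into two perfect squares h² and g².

We need to find integers h, g > 0 such that h² + g² = 185.
Trying h = 4: g² = 185 - 4² = 185 - 16 = 169
g = 13
Check: 4² + 13² = 16 + 169 = 185 ✓

185 = 4² + 13²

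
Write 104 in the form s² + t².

We need to find integers s, t > 0 such that s² + t² = 104.
Trying s = 2: t² = 104 - 2² = 104 - 4 = 100
t = 10
Check: 2² + 10² = 4 + 100 = 104 ✓

104 = 2² + 10²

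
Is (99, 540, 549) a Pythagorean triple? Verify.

Compute a² + b² = 99² + 540² = 9801 + 291600 = 301401
Compute c² = 549² = 301401
Since 301401 = 301401, confirmed.

Yes, it is a Pythagorean triple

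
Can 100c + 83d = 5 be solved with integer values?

Step 1: Compute gcd(100, 83).
gcd(100, 83) = 1

Step 2: Check divisibility.
Does 1 divide 5? 5 = 1 x 5, so yes.

By the theorem on linear Diophantine equations, 100c + 83d = 5 has integer solutions if and only if gcd(100, 83) divides 5. Since 1 | 5, solutions exist.

Yes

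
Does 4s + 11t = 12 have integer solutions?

Step 1: Compute gcd(4, 11).
gcd(4, 11) = 1

Step 2: Check divisibility.
Does 1 divide 12? 12 = 1 x 12, so yes.

By the theorem on linear Diophantine equations, 4s + 11t = 12 has integer solutions if and only if gcd(4, 11) divides 12. Since 1 | 12, solutions exist.

Yes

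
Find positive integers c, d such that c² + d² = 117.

Search for c with 117 - c² a perfect square.
c = 6: 117 - 6² = 117 - 36 = 81 = 9² ✓
So c = 6, d = 9.

c = 6, d = 9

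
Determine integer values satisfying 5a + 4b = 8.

Step 1: Check solvability.
gcd(5, 4) = 1
Since 1 divides 8, solutions exist.

Step 2: Apply extended Euclidean algorithm to find gcd.
We find integers such that 5*x0 + 4*y0 = 1

Step 3: Scale the particular solution.
Multiply by 8/1 = 8:
a = 8, b = -8

Step 4: Verify.
5*(8) + 4*(-8) = 8 = 8 ✓

a = 8, b = -8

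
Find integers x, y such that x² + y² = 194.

We need to find integers x, y > 0 such that x² + y² = 194.
Trying x = 5: y² = 194 - 5² = 194 - 25 = 169
y = 13
Check: 5² + 13² = 25 + 169 = 194 ✓

194 = 5² + 13²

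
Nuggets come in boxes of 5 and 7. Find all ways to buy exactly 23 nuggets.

We need non-negative integers (x, y) with 5x + 7y = 23.
For each x in 0..4, check if 23 - 5x is a non-negative multiple of 7.
No x yields an integer y ≥ 0.

No solution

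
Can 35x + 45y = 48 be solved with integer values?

Step 1: Compute gcd(35, 45).
gcd(35, 45) = 5

Step 2: Check divisibility.
Does 5 divide 48? 48 = 5 x 9 + 3, so no.

By the theorem on linear Diophantine equations, 35x + 45y = 48 has integer solutions if and only if gcd(35, 45) divides 48. Since 5 does not divide 48, no solutions exist.

No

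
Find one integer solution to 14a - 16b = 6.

Step 1: Check solvability.
gcd(14, 16) = 2
Since 2 divides 6, solutions exist.

Step 2: Apply extended Euclidean algorithm to find gcd.
We find integers such that 14*x0 + 16*y0 = 2

Step 3: Scale the particular solution.
Multiply by 6/2 = 3:
a = -3, b = -3

Step 4: Verify.
14*(-3) - 16*(-3) = 6 = 6 ✓

a = -3, b = -3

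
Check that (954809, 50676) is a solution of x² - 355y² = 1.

Compute x² = 954809² = 911660226481
Compute 355y² = 355·50676² = 355·2568056976 = 911660226480
x² - 355y² = 911660226481 - 911660226480 = 1
Since this equals 1, (954809, 50676) is a solution.

Yes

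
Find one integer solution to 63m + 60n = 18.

Step 1: Check solvability.
gcd(63, 60) = 3
Since 3 divides 18, solutions exist.

Step 2: Apply extended Euclidean algorithm to find gcd.
We find integers such that 63*x0 + 60*y0 = 3

Step 3: Scale the particular solution.
Multiply by 18/3 = 6:
m = 6, n = -6

Step 4: Verify.
63*(6) + 60*(-6) = 18 = 18 ✓

m = 6, n = -6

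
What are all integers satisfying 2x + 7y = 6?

Step 1: Compute gcd(2, 7) = 1.
Since 1 divides 6, solutions exist.

Step 2: Find a particular solution using extended Euclidean algorithm.
We get x₀ = -18, y₀ = 6.
Check: 2*-18 + 7*6 = 6 = 6 ✓

Step 3: Write the general solution.
x = -18 + (7/1)t = -18 + 7t
y = 6 - (2/1)t = 6 - 2t
for any integer t.

x = -18 + 7t, y = 6 - 2t for integer t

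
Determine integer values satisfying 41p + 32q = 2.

Step 1: Check solvability.
gcd(41, 32) = 1
Since 1 divides 2, solutions exist.

Step 2: Apply extended Euclidean algorithm to find gcd.
We find integers such that 41*x0 + 32*y0 = 1

Step 3: Scale the particular solution.
Multiply by 2/1 = 2:
p = -14, q = 18

Step 4: Verify.
41*(-14) + 32*(18) = 2 = 2 ✓

p = -14, q = 18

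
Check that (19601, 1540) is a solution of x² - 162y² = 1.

Compute x² = 19601² = 384199201
Compute 162y² = 162·1540² = 162·2371600 = 384199200
x² - 162y² = 384199201 - 384199200 = 1
Since this equals 1, (19601, 1540) is a solution.

Yes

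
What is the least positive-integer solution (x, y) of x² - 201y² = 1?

We seek the smallest positive integers (x, y) with x² - 201y² = 1, i.e., x² = 201y² + 1.
Try successive y values:
y = 1: x² = 201·1² + 1 = 202, not a perfect square
y = 2: x² = 201·2² + 1 = 805, not a perfect square
y = 3: x² = 201·3² + 1 = 1810, not a perfect square
... continuing the search (or via continued fractions) ...
y = 36332: x² = 201·36332² + 1 = 265322859025, x = 515095 ✓

Verify: 515095² - 201·36332² = 265322859025 - 265322859024 = 1 ✓

x = 515095, y = 36332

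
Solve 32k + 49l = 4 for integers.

Step 1: Check solvability.
gcd(32, 49) = 1
Since 1 divides 4, solutions exist.

Step 2: Apply extended Euclidean algorithm to find gcd.
We find integers such that 32*x0 + 49*y0 = 1

Step 3: Scale the particular solution.
Multiply by 4/1 = 4:
k = 92, l = -60

Step 4: Verify.
32*(92) + 49*(-60) = 4 = 4 ✓

k = 92, l = -60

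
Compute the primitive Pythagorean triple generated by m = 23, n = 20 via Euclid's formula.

a = m² - n² = 23² - 20² = 529 - 400 = 129
b = 2mn = 2·23·20 = 920
c = m² + n² = 529 + 400 = 929
Verify: 129² + 920² = 16641 + 846400 = 863041 = 929² ✓

(129, 920, 929)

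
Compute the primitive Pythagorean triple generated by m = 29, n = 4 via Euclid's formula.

a = m² - n² = 29² - 4² = 841 - 16 = 825
b = 2mn = 2·29·4 = 232
c = m² + n² = 841 + 16 = 857
Verify: 825² + 232² = 680625 + 53824 = 734449 = 857² ✓

(825, 232, 857)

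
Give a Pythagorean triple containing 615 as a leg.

We need the other leg and hypotenuse such that 615² + x² = c².
Take x = 728, c = 953: 615² + 728² = 378225 + 529984 = 908209 = 953² ✓
Triple: (615, 728, 953)

(615, 728, 953)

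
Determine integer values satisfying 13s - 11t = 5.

Step 1: Check solvability.
gcd(13, 11) = 1
Since 1 divides 5, solutions exist.

Step 2: Apply extended Euclidean algorithm to find gcd.
We find integers such that 13*x0 + 11*y0 = 1

Step 3: Scale the particular solution.
Multiply by 5/1 = 5:
s = -25, t = -30

Step 4: Verify.
13*(-25) - 11*(-30) = 5 = 5 ✓

s = -25, t = -30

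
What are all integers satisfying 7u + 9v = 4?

Step 1: Compute gcd(7, 9) = 1.
Since 1 divides 4, solutions exist.

Step 2: Find a particular solution using extended Euclidean algorithm.
We get u₀ = 16, v₀ = -12.
Check: 7*16 + 9*-12 = 4 = 4 ✓

Step 3: Write the general solution.
u = 16 + (9/1)t = 16 + 9t
v = -12 - (7/1)t = -12 - 7t
for any integer t.

u = 16 + 9t, v = -12 - 7t for integer t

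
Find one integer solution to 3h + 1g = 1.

Step 1: Check solvability.
gcd(3, 1) = 1
Since 1 divides 1, solutions exist.

Step 2: Apply extended Euclidean algorithm to find gcd.
We find integers such that 3*x0 + 1*y0 = 1

Step 3: Scale the particular solution.
Multiply by 1/1 = 1:
h = 0, g = 1

Step 4: Verify.
3*(0) + 1*(1) = 1 = 1 ✓

h = 0, g = 1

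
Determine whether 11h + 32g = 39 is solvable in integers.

Step 1: Compute gcd(11, 32).
gcd(11, 32) = 1

Step 2: Check divisibility.
Does 1 divide 39? 39 = 1 x 39, so yes.

By the theorem on linear Diophantine equations, 11h + 32g = 39 has integer solutions if and only if gcd(11, 32) divides 39. Since 1 | 39, solutions exist.

Yes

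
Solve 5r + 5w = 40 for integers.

Step 1: Check solvability.
gcd(5, 5) = 5
Since 5 divides 40, solutions exist.

Step 2: Apply extended Euclidean algorithm to find gcd.
We find integers such that 5*x0 + 5*y0 = 5

Step 3: Scale the particular solution.
Multiply by 40/5 = 8:
r = 0, w = 8

Step 4: Verify.
5*(0) + 5*(8) = 40 = 40 ✓

r = 0, w = 8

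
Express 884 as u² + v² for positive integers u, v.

We need to find integers u, v > 0 such that u² + v² = 884.
Trying u = 10: v² = 884 - 10² = 884 - 100 = 784
v = 28
Check: 10² + 28² = 100 + 784 = 884 ✓

884 = 10² + 28²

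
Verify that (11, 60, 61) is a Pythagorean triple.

Compute a² + b²:
11² + 60² = 121 + 3600 = 3721
Compute c²:
61² = 3721
Since 3721 = 3721, it is a Pythagorean triple.

Yes, it is a Pythagorean triple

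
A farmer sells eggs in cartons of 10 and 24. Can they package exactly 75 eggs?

We need non-negative a, b with 10a + 24b = 75.
gcd(10, 24) = 2, and 2 does not divide 75.
No integer solutions exist.

No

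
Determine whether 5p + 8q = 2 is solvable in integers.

Step 1: Compute gcd(5, 8).
gcd(5, 8) = 1

Step 2: Check divisibility.
Does 1 divide 2? 2 = 1 x 2, so yes.

By the theorem on linear Diophantine equations, 5p + 8q = 2 has integer solutions if and only if gcd(5, 8) divides 2. Since 1 | 2, solutions exist.

Yes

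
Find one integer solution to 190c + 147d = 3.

Step 1: Check solvability.
gcd(190, 147) = 1
Since 1 divides 3, solutions exist.

Step 2: Apply extended Euclidean algorithm to find gcd.
We find integers such that 190*x0 + 147*y0 = 1

Step 3: Scale the particular solution.
Multiply by 3/1 = 3:
c = -123, d = 159

Step 4: Verify.
190*(-123) + 147*(159) = 3 = 3 ✓

c = -123, d = 159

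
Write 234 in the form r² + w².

We need to find integers r, w > 0 such that r² + w² = 234.
Trying r = 3: w² = 234 - 3² = 234 - 9 = 225
w = 15
Check: 3² + 15² = 9 + 225 = 234 ✓

234 = 3² + 15²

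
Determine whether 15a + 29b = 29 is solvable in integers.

Step 1: Compute gcd(15, 29).
gcd(15, 29) = 1

Step 2: Check divisibility.
Does 1 divide 29? 29 = 1 x 29, so yes.

By the theorem on linear Diophantine equations, 15a + 29b = 29 has integer solutions if and only if gcd(15, 29) divides 29. Since 1 | 29, solutions exist.

Yes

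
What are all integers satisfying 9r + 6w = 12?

Step 1: Compute gcd(9, 6) = 3.
Since 3 divides 12, solutions exist.

Step 2: Find a particular solution using extended Euclidean algorithm.
We get r₀ = 4, w₀ = -4.
Check: 9*4 + 6*-4 = 12 = 12 ✓

Step 3: Write the general solution.
r = 4 + (6/3)t = 4 + 2t
w = -4 - (9/3)t = -4 - 3t
for any integer t.

r = 4 + 2t, w = -4 - 3t for integer t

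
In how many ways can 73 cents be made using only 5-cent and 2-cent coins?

We need non-negative integers (x, y) with 5x + 2y = 73.
For each x from 0 to 14, check if (73 - 5x) is a non-negative multiple of 2.
Solutions (x, y): (1,34), (3,29), (5,24), (7,19), ...
Count: 7

7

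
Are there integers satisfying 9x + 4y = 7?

Step 1: Compute gcd(9, 4).
gcd(9, 4) = 1

Step 2: Check divisibility.
Does 1 divide 7? 7 = 1 x 7, so yes.

By the theorem on linear Diophantine equations, 9x + 4y = 7 has integer solutions if and only if gcd(9, 4) divides 7. Since 1 | 7, solutions exist.

Yes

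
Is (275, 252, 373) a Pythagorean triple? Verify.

Compute a² + b² = 275² + 252² = 75625 + 63504 = 139129
Compute c² = 373² = 139129
Since 139129 = 139129, confirmed.

Yes, it is a Pythagorean triple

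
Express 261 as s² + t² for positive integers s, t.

We need to find integers s, t > 0 such that s² + t² = 261.
Trying s = 6: t² = 261 - 6² = 261 - 36 = 225
t = 15
Check: 6² + 15² = 36 + 225 = 261 ✓

261 = 6² + 15²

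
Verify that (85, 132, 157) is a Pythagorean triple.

Compute a² + b² = 85² + 132² = 7225 + 17424 = 24649
Compute c² = 157² = 24649
Since 24649 = 24649, confirmed.

Yes, it is a Pythagorean triple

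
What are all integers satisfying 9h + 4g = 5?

Step 1: Compute gcd(9, 4) = 1.
Since 1 divides 5, solutions exist.

Step 2: Find a particular solution using extended Euclidean algorithm.
We get h₀ = 5, g₀ = -10.
Check: 9*5 + 4*-10 = 5 = 5 ✓

Step 3: Write the general solution.
h = 5 + (4/1)t = 5 + 4t
g = -10 - (9/1)t = -10 - 9t
for any integer t.

h = 5 + 4t, g = -10 - 9t for integer t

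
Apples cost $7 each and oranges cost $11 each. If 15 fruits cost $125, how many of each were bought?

Let a = apples, o = oranges.
a + o = 15
7a + 11o = 125
Substitute o = 15 - a:
7a + 11(15 - a) = 125
(7 - 11)a = 125 - 165
-4a = -40
a = 10, o = 15 - 10 = 5

Apples: 10, Oranges: 5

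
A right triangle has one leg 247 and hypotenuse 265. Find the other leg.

b² = c² - a² = 70225 - 61009 = 9216
b = 96

96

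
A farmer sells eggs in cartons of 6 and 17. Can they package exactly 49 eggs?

We need non-negative a, b with 6a + 17b = 49.
gcd(6, 17) = 1 divides 49, but no a in [0, 8] gives non-negative b.

No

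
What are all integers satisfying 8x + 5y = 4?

Step 1: Compute gcd(8, 5) = 1.
Since 1 divides 4, solutions exist.

Step 2: Find a particular solution using extended Euclidean algorithm.
We get x₀ = 8, y₀ = -12.
Check: 8*8 + 5*-12 = 4 = 4 ✓

Step 3: Write the general solution.
x = 8 + (5/1)t = 8 + 5t
y = -12 - (8/1)t = -12 - 8t
for any integer t.

x = 8 + 5t, y = -12 - 8t for integer t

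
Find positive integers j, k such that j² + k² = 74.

Search for j with 74 - j² a perfect square.
j = 5: 74 - 5² = 74 - 25 = 49 = 7² ✓
So j = 5, k = 7.

j = 5, k = 7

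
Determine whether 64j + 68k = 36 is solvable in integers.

Step 1: Compute gcd(64, 68).
gcd(64, 68) = 4

Step 2: Check divisibility.
Does 4 divide 36? 36 = 4 x 9, so yes.

By the theorem on linear Diophantine equations, 64j + 68k = 36 has integer solutions if and only if gcd(64, 68) divides 36. Since 4 | 36, solutions exist.

Yes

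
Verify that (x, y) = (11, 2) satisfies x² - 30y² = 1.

Compute x² = 11² = 121
Compute 30y² = 30·2² = 30·4 = 120
x² - 30y² = 121 - 120 = 1
Since this equals 1, (11, 2) is a solution.

Yes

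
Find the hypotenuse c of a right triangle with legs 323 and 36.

c² = a² + b² = 323² + 36² = 104329 + 1296 = 105625
c = 325

325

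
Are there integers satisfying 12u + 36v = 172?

Step 1: Compute gcd(12, 36).
gcd(12, 36) = 12

Step 2: Check divisibility.
Does 12 divide 172? 172 = 12 x 14 + 4, so no.

By the theorem on linear Diophantine equations, 12u + 36v = 172 has integer solutions if and only if gcd(12, 36) divides 172. Since 12 does not divide 172, no solutions exist.

No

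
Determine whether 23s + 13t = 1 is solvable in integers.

Step 1: Compute gcd(23, 13).
gcd(23, 13) = 1

Step 2: Check divisibility.
Does 1 divide 1? 1 = 1 x 1, so yes.

By the theorem on linear Diophantine equations, 23s + 13t = 1 has integer solutions if and only if gcd(23, 13) divides 1. Since 1 | 1, solutions exist.

Yes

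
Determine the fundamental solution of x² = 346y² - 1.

We need x² = 346y² - 1. Try successive y:
y = 1: x² = 346·1² - 1 = 345, not a perfect square
y = 2: x² = 346·2² - 1 = 1383, not a perfect square
y = 3: x² = 346·3² - 1 = 3113, not a perfect square
...
y = 5: x² = 346·5² - 1 = 8649 = 93² ✓
Check: 93² - 346·5² = 8649 - 8650 = -1 ✓

x = 93, y = 5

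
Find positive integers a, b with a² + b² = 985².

We need a² + b² = 985² = 970225.
Trying: 697² + 696² = 485809 + 484416 = 970225 ✓

(697, 696, 985)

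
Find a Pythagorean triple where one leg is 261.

We need the other leg and hypotenuse such that 261² + x² = c².
Take x = 380, c = 461: 261² + 380² = 68121 + 144400 = 212521 = 461² ✓
Triple: (261, 380, 461)

(261, 380, 461)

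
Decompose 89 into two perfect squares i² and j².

We need to find integers i, j > 0 such that i² + j² = 89.
Trying i = 5: j² = 89 - 5² = 89 - 25 = 64
j = 8
Check: 5² + 8² = 25 + 64 = 89 ✓

89 = 5² + 8²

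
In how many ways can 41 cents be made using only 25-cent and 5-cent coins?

We need non-negative integers (x, y) with 25x + 5y = 41.
For each x from 0 to 1, check if (41 - 25x) is a non-negative multiple of 5.
Solutions (x, y): none
Count: 0

0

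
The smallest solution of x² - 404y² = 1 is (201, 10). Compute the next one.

Solutions to x² - Dy² = 1 are generated by powers of (x₀ + y₀√D).
The next solution satisfies x₁ + y₁√404 = (x₀ + y₀√404)², giving:
x₁ = x₀² + 404y₀² = 201² + 404·10² = 40401 + 40400 = 80801
y₁ = 2x₀y₀ = 2·201·10 = 4020

Verify: 80801² - 404·4020² = 6528801601 - 6528801600 = 1 ✓

x = 80801, y = 4020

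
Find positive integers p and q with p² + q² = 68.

We need to find integers p, q > 0 such that p² + q² = 68.
Trying p = 2: q² = 68 - 2² = 68 - 4 = 64
q = 8
Check: 2² + 8² = 4 + 64 = 68 ✓

68 = 2² + 8²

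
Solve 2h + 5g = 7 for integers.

Step 1: Check solvability.
gcd(2, 5) = 1
Since 1 divides 7, solutions exist.

Step 2: Apply extended Euclidean algorithm to find gcd.
We find integers such that 2*x0 + 5*y0 = 1

Step 3: Scale the particular solution.
Multiply by 7/1 = 7:
h = -14, g = 7

Step 4: Verify.
2*(-14) + 5*(7) = 7 = 7 ✓

h = -14, g = 7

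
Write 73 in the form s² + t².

We need to find integers s, t > 0 such that s² + t² = 73.
Trying s = 3: t² = 73 - 3² = 73 - 9 = 64
t = 8
Check: 3² + 8² = 9 + 64 = 73 ✓

73 = 3² + 8²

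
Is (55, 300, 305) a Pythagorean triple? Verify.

Compute a² + b² = 55² + 300² = 3025 + 90000 = 93025
Compute c² = 305² = 93025
Since 93025 = 93025, confirmed.

Yes, it is a Pythagorean triple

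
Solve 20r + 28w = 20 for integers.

Step 1: Check solvability.
gcd(20, 28) = 4
Since 4 divides 20, solutions exist.

Step 2: Apply extended Euclidean algorithm to find gcd.
We find integers such that 20*x0 + 28*y0 = 4

Step 3: Scale the particular solution.
Multiply by 20/4 = 5:
r = 15, w = -10

Step 4: Verify.
20*(15) + 28*(-10) = 20 = 20 ✓

r = 15, w = -10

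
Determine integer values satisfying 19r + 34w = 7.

Step 1: Check solvability.
gcd(19, 34) = 1
Since 1 divides 7, solutions exist.

Step 2: Apply extended Euclidean algorithm to find gcd.
We find integers such that 19*x0 + 34*y0 = 1

Step 3: Scale the particular solution.
Multiply by 7/1 = 7:
r = 63, w = -35

Step 4: Verify.
19*(63) + 34*(-35) = 7 = 7 ✓

r = 63, w = -35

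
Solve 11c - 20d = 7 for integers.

Step 1: Check solvability.
gcd(11, 20) = 1
Since 1 divides 7, solutions exist.

Step 2: Apply extended Euclidean algorithm to find gcd.
We find integers such that 11*x0 + 20*y0 = 1

Step 3: Scale the particular solution.
Multiply by 7/1 = 7:
c = -63, d = -35

Step 4: Verify.
11*(-63) - 20*(-35) = 7 = 7 ✓

c = -63, d = -35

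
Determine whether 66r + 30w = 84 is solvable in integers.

Step 1: Compute gcd(66, 30).
gcd(66, 30) = 6

Step 2: Check divisibility.
Does 6 divide 84? 84 = 6 x 14, so yes.

By the theorem on linear Diophantine equations, 66r + 30w = 84 has integer solutions if and only if gcd(66, 30) divides 84. Since 6 | 84, solutions exist.

Yes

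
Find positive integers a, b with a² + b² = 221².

We need a² + b² = 221² = 48841.
Trying: 171² + 140² = 29241 + 19600 = 48841 ✓

(171, 140, 221)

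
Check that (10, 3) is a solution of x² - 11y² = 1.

Compute x² = 10² = 100
Compute 11y² = 11·3² = 11·9 = 99
x² - 11y² = 100 - 99 = 1
Since this equals 1, (10, 3) is a solution.

Yes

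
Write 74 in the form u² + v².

We need to find integers u, v > 0 such that u² + v² = 74.
Trying u = 5: v² = 74 - 5² = 74 - 25 = 49
v = 7
Check: 5² + 7² = 25 + 49 = 74 ✓

74 = 5² + 7²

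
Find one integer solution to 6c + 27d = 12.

Step 1: Check solvability.
gcd(6, 27) = 3
Since 3 divides 12, solutions exist.

Step 2: Apply extended Euclidean algorithm to find gcd.
We find integers such that 6*x0 + 27*y0 = 3

Step 3: Scale the particular solution.
Multiply by 12/3 = 4:
c = -16, d = 4

Step 4: Verify.
6*(-16) + 27*(4) = 12 = 12 ✓

c = -16, d = 4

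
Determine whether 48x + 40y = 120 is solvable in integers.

Step 1: Compute gcd(48, 40).
gcd(48, 40) = 8

Step 2: Check divisibility.
Does 8 divide 120? 120 = 8 x 15, so yes.

By the theorem on linear Diophantine equations, 48x + 40y = 120 has integer solutions if and only if gcd(48, 40) divides 120. Since 8 | 120, solutions exist.

Yes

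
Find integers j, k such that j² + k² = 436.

We need to find integers j, k > 0 such that j² + k² = 436.
Trying j = 6: k² = 436 - 6² = 436 - 36 = 400
k = 20
Check: 6² + 20² = 36 + 400 = 436 ✓

436 = 6² + 20²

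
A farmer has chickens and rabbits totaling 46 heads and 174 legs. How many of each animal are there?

Let c = chickens, r = rabbits.
Heads: c + r = 46
Legs: 2c + 4r = 174
From the first equation, c = 46 - r. Substitute:
2(46 - r) + 4r = 174
92 + 2r = 174
r = (174 - 92)/2 = 41
c = 46 - 41 = 5

Chickens: 5, Rabbits: 41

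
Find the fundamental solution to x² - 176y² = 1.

We seek the smallest positive integers (x, y) with x² - 176y² = 1, i.e., x² = 176y² + 1.
Try successive y values:
y = 1: x² = 176·1² + 1 = 177, not a perfect square
y = 2: x² = 176·2² + 1 = 705, not a perfect square
y = 3: x² = 176·3² + 1 = 1585, not a perfect square
... continuing the search (or via continued fractions) ...
y = 15: x² = 176·15² + 1 = 39601, x = 199 ✓

Verify: 199² - 176·15² = 39601 - 39600 = 1 ✓

x = 199, y = 15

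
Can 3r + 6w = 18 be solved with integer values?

Step 1: Compute gcd(3, 6).
gcd(3, 6) = 3

Step 2: Check divisibility.
Does 3 divide 18? 18 = 3 x 6, so yes.

By the theorem on linear Diophantine equations, 3r + 6w = 18 has integer solutions if and only if gcd(3, 6) divides 18. Since 3 | 18, solutions exist.

Yes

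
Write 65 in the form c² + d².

We need to find integers c, d > 0 such that c² + d² = 65.
Trying c = 1: d² = 65 - 1² = 65 - 1 = 64
d = 8
Check: 1² + 8² = 1 + 64 = 65 ✓

65 = 1² + 8²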